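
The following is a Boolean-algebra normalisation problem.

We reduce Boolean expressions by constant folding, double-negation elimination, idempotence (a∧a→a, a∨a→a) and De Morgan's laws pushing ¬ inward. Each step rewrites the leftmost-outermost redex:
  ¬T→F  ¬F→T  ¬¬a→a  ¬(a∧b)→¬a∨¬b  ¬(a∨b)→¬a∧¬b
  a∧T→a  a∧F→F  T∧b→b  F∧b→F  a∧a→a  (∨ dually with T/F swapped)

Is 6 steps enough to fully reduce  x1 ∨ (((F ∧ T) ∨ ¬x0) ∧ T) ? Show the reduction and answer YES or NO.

Answer: YES — reaches normal form x1 ∨ ¬x0 in 3 ≤ 6 steps

Reduction:
  start: x1 ∨ (((F ∧ T) ∨ ¬x0) ∧ T)
  →1  x1 ∨ ((F ∧ T) ∨ ¬x0)
  →2  x1 ∨ (F ∨ ¬x0)
  →3  x1 ∨ ¬x0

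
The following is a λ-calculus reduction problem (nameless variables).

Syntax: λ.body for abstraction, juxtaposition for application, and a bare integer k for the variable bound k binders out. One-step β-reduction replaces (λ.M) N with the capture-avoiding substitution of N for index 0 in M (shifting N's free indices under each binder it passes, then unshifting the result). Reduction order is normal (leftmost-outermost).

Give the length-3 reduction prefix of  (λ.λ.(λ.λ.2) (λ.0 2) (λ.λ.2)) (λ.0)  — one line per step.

Answer: after 3 steps: λ.0

Derivation:
  start: (λ.λ.(λ.λ.2) (λ.0 2) (λ.λ.2)) (λ.0)
  →1  λ.(λ.λ.2) (λ.0 (λ.0)) (λ.λ.2)
  →2  λ.(λ.1) (λ.λ.2)
  →3  λ.0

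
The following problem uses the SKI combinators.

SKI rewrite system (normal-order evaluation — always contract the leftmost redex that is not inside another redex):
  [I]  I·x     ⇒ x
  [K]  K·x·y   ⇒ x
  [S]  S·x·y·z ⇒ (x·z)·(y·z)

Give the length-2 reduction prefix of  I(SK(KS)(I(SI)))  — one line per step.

Answer: after 2 steps: K(I(SI))(KS(I(SI)))

Derivation:
  start: I(SK(KS)(I(SI)))
  [1] SK(KS)(I(SI))
  [2] K(I(SI))(KS(I(SI)))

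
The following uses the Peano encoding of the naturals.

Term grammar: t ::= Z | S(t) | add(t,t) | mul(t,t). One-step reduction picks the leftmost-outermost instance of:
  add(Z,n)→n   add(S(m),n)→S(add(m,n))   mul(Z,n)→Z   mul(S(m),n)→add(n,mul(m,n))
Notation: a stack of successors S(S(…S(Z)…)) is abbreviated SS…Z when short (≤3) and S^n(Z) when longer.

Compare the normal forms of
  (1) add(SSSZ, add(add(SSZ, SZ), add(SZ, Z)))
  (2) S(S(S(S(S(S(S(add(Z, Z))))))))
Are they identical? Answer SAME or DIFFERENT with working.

Answer: SAME — A ⇓ S^7(Z), B ⇓ S^7(Z)

Working:
Term A:
  start: add(SSSZ, add(add(SSZ, SZ), add(SZ, Z)))
  [1] S(add(SSZ, add(add(SSZ, SZ), add(SZ, Z))))
  [2] S(S(add(SZ, add(add(SSZ, SZ), add(SZ, Z)))))
  [3] S(S(S(add(Z, add(add(SSZ, SZ), add(SZ, Z))))))
  [4] S(S(S(add(add(SSZ, SZ), add(SZ, Z)))))
  [5] S(S(S(add(S(add(SZ, SZ)), add(SZ, Z)))))
  [6] S(S(S(S(add(add(SZ, SZ), add(SZ, Z))))))
  [7] S(S(S(S(add(S(add(Z, SZ)), add(SZ, Z))))))
  [8] S(S(S(S(S(add(add(Z, SZ), add(SZ, Z)))))))
  [9] S(S(S(S(S(add(SZ, add(SZ, Z)))))))
  [10] S(S(S(S(S(S(add(Z, add(SZ, Z))))))))
  [11] S(S(S(S(S(S(add(SZ, Z)))))))
  [12] S(S(S(S(S(S(S(add(Z, Z))))))))
  [13] S^7(Z)

Term B:
  start: S(S(S(S(S(S(S(add(Z, Z))))))))
  [1] S^7(Z)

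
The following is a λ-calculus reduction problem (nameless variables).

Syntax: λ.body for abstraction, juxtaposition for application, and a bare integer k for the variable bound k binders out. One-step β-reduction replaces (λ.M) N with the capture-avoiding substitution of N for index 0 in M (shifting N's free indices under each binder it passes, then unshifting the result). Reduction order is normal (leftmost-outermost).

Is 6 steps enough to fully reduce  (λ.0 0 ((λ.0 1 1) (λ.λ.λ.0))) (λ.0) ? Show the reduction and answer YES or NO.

  start: (λ.0 0 ((λ.0 1 1) (λ.λ.λ.0))) (λ.0)
  step 1: (λ.0) (λ.0) ((λ.0 (λ.0) (λ.0)) (λ.λ.λ.0))
  step 2: (λ.0) ((λ.0 (λ.0) (λ.0)) (λ.λ.λ.0))
  step 3: (λ.0 (λ.0) (λ.0)) (λ.λ.λ.0)
  step 4: (λ.λ.λ.0) (λ.0) (λ.0)
  step 5: (λ.λ.0) (λ.0)
  step 6: λ.0

Answer: YES — reaches normal form λ.0 in 6 ≤ 6 steps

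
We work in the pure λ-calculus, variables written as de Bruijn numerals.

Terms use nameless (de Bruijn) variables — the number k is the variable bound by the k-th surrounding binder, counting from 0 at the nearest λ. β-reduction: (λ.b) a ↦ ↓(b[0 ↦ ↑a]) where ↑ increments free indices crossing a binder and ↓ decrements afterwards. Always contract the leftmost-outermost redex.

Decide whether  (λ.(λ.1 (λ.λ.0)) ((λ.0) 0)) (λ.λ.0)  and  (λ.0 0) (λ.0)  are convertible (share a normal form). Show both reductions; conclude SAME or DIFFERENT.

Answer: SAME — A ⇓ λ.0, B ⇓ λ.0

Working:
Term A:
  start: (λ.(λ.1 (λ.λ.0)) ((λ.0) 0)) (λ.λ.0)
  [1] (λ.(λ.λ.0) (λ.λ.0)) ((λ.0) (λ.λ.0))
  [2] (λ.λ.0) (λ.λ.0)
  [3] λ.0

Term B:
  start: (λ.0 0) (λ.0)
  [1] (λ.0) (λ.0)
  [2] λ.0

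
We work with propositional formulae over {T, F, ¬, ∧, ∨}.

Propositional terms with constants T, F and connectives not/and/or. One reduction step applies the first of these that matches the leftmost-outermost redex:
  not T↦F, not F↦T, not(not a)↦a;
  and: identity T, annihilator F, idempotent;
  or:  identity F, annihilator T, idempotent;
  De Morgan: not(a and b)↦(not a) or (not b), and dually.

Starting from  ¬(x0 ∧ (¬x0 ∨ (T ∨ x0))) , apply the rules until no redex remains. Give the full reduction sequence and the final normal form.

  start: ¬(x0 ∧ (¬x0 ∨ (T ∨ x0)))
  step 1: ¬x0 ∨ ¬(¬x0 ∨ (T ∨ x0))
  step 2: ¬x0 ∨ (¬¬x0 ∧ ¬(T ∨ x0))
  step 3: ¬x0 ∨ (x0 ∧ ¬(T ∨ x0))
  step 4: ¬x0 ∨ (x0 ∧ (¬T ∧ ¬x0))
  step 5: ¬x0 ∨ (x0 ∧ (F ∧ ¬x0))
  step 6: ¬x0 ∨ (x0 ∧ F)
  step 7: ¬x0 ∨ F
  step 8: ¬x0

Answer: normal form = ¬x0  (in 8 steps)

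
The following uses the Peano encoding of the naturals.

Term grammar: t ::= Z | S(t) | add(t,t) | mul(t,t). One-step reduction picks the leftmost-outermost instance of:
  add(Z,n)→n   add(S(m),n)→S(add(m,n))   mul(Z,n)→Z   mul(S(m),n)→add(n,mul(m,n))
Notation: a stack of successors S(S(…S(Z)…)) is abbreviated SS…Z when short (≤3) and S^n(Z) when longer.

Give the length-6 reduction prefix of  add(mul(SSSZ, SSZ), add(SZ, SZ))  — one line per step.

Answer: after 6 steps: S(S(add(mul(SSZ, SSZ), add(SZ, SZ))))

Reduction:
  start: add(mul(SSSZ, SSZ), add(SZ, SZ))
  →1  add(add(SSZ, mul(SSZ, SSZ)), add(SZ, SZ))
  →2  add(S(add(SZ, mul(SSZ, SSZ))), add(SZ, SZ))
  →3  S(add(add(SZ, mul(SSZ, SSZ)), add(SZ, SZ)))
  →4  S(add(S(add(Z, mul(SSZ, SSZ))), add(SZ, SZ)))
  →5  S(S(add(add(Z, mul(SSZ, SSZ)), add(SZ, SZ))))
  →6  S(S(add(mul(SSZ, SSZ), add(SZ, SZ))))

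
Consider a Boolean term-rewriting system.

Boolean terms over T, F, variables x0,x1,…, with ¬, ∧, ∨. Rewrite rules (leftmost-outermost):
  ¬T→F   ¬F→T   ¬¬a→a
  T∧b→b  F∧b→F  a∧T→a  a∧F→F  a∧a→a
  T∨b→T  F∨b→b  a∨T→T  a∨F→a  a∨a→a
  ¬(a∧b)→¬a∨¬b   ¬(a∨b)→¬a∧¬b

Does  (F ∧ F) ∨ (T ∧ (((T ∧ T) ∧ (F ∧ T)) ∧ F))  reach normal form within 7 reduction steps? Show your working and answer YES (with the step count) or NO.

  start: (F ∧ F) ∨ (T ∧ (((T ∧ T) ∧ (F ∧ T)) ∧ F))
  step 1: F ∨ (T ∧ (((T ∧ T) ∧ (F ∧ T)) ∧ F))
  step 2: T ∧ (((T ∧ T) ∧ (F ∧ T)) ∧ F)
  step 3: ((T ∧ T) ∧ (F ∧ T)) ∧ F
  step 4: F

Answer: YES — reaches normal form F in 4 ≤ 7 steps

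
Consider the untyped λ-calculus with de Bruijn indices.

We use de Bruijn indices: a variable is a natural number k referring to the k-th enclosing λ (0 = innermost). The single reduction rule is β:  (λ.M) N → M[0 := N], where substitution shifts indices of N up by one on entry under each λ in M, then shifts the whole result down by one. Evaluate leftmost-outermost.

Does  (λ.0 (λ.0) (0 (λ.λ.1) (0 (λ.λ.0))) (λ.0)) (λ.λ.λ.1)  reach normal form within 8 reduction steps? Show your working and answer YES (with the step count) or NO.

Answer: YES — reaches normal form λ.λ.λ.1 in 7 ≤ 8 steps

Reduction:
  start: (λ.0 (λ.0) (0 (λ.λ.1) (0 (λ.λ.0))) (λ.0)) (λ.λ.λ.1)
  step 1: (λ.λ.λ.1) (λ.0) ((λ.λ.λ.1) (λ.λ.1) ((λ.λ.λ.1) (λ.λ.0))) (λ.0)
  step 2: (λ.λ.1) ((λ.λ.λ.1) (λ.λ.1) ((λ.λ.λ.1) (λ.λ.0))) (λ.0)
  step 3: (λ.(λ.λ.λ.1) (λ.λ.1) ((λ.λ.λ.1) (λ.λ.0))) (λ.0)
  step 4: (λ.λ.λ.1) (λ.λ.1) ((λ.λ.λ.1) (λ.λ.0))
  step 5: (λ.λ.1) ((λ.λ.λ.1) (λ.λ.0))
  step 6: λ.(λ.λ.λ.1) (λ.λ.0)
  step 7: λ.λ.λ.1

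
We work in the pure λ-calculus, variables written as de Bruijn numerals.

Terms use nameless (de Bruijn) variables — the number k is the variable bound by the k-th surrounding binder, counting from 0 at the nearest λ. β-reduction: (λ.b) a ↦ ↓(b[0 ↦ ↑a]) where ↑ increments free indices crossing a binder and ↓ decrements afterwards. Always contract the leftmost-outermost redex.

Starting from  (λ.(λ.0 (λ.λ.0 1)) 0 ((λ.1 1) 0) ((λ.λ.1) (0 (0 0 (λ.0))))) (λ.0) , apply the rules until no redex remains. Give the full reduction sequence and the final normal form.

  start: (λ.(λ.0 (λ.λ.0 1)) 0 ((λ.1 1) 0) ((λ.λ.1) (0 (0 0 (λ.0))))) (λ.0)
  step 1: (λ.0 (λ.λ.0 1)) (λ.0) ((λ.(λ.0) (λ.0)) (λ.0)) ((λ.λ.1) ((λ.0) ((λ.0) (λ.0) (λ.0))))
  step 2: (λ.0) (λ.λ.0 1) ((λ.(λ.0) (λ.0)) (λ.0)) ((λ.λ.1) ((λ.0) ((λ.0) (λ.0) (λ.0))))
  step 3: (λ.λ.0 1) ((λ.(λ.0) (λ.0)) (λ.0)) ((λ.λ.1) ((λ.0) ((λ.0) (λ.0) (λ.0))))
  step 4: (λ.0 ((λ.(λ.0) (λ.0)) (λ.0))) ((λ.λ.1) ((λ.0) ((λ.0) (λ.0) (λ.0))))
  step 5: (λ.λ.1) ((λ.0) ((λ.0) (λ.0) (λ.0))) ((λ.(λ.0) (λ.0)) (λ.0))
  step 6: (λ.(λ.0) ((λ.0) (λ.0) (λ.0))) ((λ.(λ.0) (λ.0)) (λ.0))
  step 7: (λ.0) ((λ.0) (λ.0) (λ.0))
  step 8: (λ.0) (λ.0) (λ.0)
  step 9: (λ.0) (λ.0)
  step 10: λ.0

Answer: normal form = λ.0  (in 10 steps)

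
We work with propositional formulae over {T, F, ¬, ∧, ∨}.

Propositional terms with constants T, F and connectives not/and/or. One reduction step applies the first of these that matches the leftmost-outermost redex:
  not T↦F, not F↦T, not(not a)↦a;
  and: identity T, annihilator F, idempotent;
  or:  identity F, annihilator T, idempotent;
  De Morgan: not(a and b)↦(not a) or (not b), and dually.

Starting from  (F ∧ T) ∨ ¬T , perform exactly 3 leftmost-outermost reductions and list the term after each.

Answer: after 3 steps: F

Reduction:
  start: (F ∧ T) ∨ ¬T
  step 1: F ∨ ¬T
  step 2: ¬T
  step 3: F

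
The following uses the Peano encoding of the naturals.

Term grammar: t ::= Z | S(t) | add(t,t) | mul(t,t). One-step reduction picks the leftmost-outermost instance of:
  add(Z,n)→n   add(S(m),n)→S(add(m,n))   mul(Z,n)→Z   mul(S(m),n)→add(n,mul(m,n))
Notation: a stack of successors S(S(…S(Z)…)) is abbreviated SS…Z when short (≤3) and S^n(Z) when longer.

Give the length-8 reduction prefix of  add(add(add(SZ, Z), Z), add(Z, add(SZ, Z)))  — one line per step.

  start: add(add(add(SZ, Z), Z), add(Z, add(SZ, Z)))
  →1  add(add(S(add(Z, Z)), Z), add(Z, add(SZ, Z)))
  →2  add(S(add(add(Z, Z), Z)), add(Z, add(SZ, Z)))
  →3  S(add(add(add(Z, Z), Z), add(Z, add(SZ, Z))))
  →4  S(add(add(Z, Z), add(Z, add(SZ, Z))))
  →5  S(add(Z, add(Z, add(SZ, Z))))
  →6  S(add(Z, add(SZ, Z)))
  →7  S(add(SZ, Z))
  →8  S(S(add(Z, Z)))

Answer: after 8 steps: S(S(add(Z, Z)))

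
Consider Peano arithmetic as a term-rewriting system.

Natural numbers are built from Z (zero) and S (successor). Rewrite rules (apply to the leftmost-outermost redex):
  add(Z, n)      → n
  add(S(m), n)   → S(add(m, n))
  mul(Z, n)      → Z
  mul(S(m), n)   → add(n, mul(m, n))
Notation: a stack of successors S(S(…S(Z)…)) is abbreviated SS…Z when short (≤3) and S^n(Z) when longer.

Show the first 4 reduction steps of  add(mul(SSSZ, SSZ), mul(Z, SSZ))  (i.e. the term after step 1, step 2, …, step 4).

  start: add(mul(SSSZ, SSZ), mul(Z, SSZ))
  →1  add(add(SSZ, mul(SSZ, SSZ)), mul(Z, SSZ))
  →2  add(S(add(SZ, mul(SSZ, SSZ))), mul(Z, SSZ))
  →3  S(add(add(SZ, mul(SSZ, SSZ)), mul(Z, SSZ)))
  →4  S(add(S(add(Z, mul(SSZ, SSZ))), mul(Z, SSZ)))

Answer: after 4 steps: S(add(S(add(Z, mul(SSZ, SSZ))), mul(Z, SSZ)))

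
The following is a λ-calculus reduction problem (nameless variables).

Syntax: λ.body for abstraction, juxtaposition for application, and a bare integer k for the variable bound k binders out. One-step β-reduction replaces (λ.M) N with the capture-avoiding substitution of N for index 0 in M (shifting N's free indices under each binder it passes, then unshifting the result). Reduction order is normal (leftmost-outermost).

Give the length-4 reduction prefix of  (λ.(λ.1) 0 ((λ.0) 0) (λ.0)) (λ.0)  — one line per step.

  start: (λ.(λ.1) 0 ((λ.0) 0) (λ.0)) (λ.0)
  step 1: (λ.λ.0) (λ.0) ((λ.0) (λ.0)) (λ.0)
  step 2: (λ.0) ((λ.0) (λ.0)) (λ.0)
  step 3: (λ.0) (λ.0) (λ.0)
  step 4: (λ.0) (λ.0)

Answer: after 4 steps: (λ.0) (λ.0)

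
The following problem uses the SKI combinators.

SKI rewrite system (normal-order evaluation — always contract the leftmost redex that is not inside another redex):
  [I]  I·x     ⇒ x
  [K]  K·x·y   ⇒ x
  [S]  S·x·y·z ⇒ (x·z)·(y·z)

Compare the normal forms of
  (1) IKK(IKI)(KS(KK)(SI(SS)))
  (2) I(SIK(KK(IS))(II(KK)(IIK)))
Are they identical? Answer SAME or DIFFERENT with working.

Term A:
  start: IKK(IKI)(KS(KK)(SI(SS)))
  step 1: KK(IKI)(KS(KK)(SI(SS)))
  step 2: K(KS(KK)(SI(SS)))
  step 3: K(S(SI(SS)))

Term B:
  start: I(SIK(KK(IS))(II(KK)(IIK)))
  step 1: SIK(KK(IS))(II(KK)(IIK))
  step 2: I(KK(IS))(K(KK(IS)))(II(KK)(IIK))
  step 3: KK(IS)(K(KK(IS)))(II(KK)(IIK))
  step 4: K(K(KK(IS)))(II(KK)(IIK))
  step 5: K(KK(IS))
  step 6: KK

Answer: DIFFERENT — A ⇓ K(S(SI(SS))), B ⇓ KK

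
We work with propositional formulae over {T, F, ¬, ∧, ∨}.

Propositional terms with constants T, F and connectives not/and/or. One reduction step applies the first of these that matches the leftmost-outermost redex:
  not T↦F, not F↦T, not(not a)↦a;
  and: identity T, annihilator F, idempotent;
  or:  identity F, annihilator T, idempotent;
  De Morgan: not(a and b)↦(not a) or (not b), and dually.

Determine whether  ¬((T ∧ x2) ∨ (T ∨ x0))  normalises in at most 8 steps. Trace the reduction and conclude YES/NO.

  start: ¬((T ∧ x2) ∨ (T ∨ x0))
  step 1: ¬(T ∧ x2) ∧ ¬(T ∨ x0)
  step 2: (¬T ∨ ¬x2) ∧ ¬(T ∨ x0)
  step 3: (F ∨ ¬x2) ∧ ¬(T ∨ x0)
  step 4: ¬x2 ∧ ¬(T ∨ x0)
  step 5: ¬x2 ∧ (¬T ∧ ¬x0)
  step 6: ¬x2 ∧ (F ∧ ¬x0)
  step 7: ¬x2 ∧ F
  step 8: F

Answer: YES — reaches normal form F in 8 ≤ 8 steps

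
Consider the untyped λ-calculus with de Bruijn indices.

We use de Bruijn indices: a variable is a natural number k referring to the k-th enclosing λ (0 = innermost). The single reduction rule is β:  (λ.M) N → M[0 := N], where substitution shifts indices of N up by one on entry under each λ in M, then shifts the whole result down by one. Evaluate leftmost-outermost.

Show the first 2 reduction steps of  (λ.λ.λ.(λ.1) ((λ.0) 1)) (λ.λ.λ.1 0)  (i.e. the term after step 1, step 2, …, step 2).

Answer: after 2 steps: λ.λ.0

Derivation:
  start: (λ.λ.λ.(λ.1) ((λ.0) 1)) (λ.λ.λ.1 0)
  →1  λ.λ.(λ.1) ((λ.0) 1)
  →2  λ.λ.0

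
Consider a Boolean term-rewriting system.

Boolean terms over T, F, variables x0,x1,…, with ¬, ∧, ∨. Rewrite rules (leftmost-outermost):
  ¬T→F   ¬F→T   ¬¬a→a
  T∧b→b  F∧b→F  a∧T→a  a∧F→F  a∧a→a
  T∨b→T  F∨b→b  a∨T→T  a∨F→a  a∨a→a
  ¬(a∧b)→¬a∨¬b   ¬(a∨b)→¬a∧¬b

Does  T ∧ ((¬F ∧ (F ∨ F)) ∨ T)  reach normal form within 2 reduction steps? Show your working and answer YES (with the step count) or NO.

  start: T ∧ ((¬F ∧ (F ∨ F)) ∨ T)
  [1] (¬F ∧ (F ∨ F)) ∨ T
  [2] T

Answer: YES — reaches normal form T in 2 ≤ 2 steps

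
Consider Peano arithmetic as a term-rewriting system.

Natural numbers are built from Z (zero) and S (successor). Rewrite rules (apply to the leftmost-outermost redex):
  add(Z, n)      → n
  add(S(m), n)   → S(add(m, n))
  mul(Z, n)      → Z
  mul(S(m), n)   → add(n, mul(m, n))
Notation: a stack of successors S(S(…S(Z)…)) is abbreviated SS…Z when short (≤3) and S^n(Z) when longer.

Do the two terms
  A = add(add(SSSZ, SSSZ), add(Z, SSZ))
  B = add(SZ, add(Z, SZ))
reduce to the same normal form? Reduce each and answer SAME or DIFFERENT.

Term A:
  start: add(add(SSSZ, SSSZ), add(Z, SSZ))
  [1] add(S(add(SSZ, SSSZ)), add(Z, SSZ))
  [2] S(add(add(SSZ, SSSZ), add(Z, SSZ)))
  [3] S(add(S(add(SZ, SSSZ)), add(Z, SSZ)))
  [4] S(S(add(add(SZ, SSSZ), add(Z, SSZ))))
  [5] S(S(add(S(add(Z, SSSZ)), add(Z, SSZ))))
  [6] S(S(S(add(add(Z, SSSZ), add(Z, SSZ)))))
  [7] S(S(S(add(SSSZ, add(Z, SSZ)))))
  [8] S(S(S(S(add(SSZ, add(Z, SSZ))))))
  [9] S(S(S(S(S(add(SZ, add(Z, SSZ)))))))
  [10] S(S(S(S(S(S(add(Z, add(Z, SSZ))))))))
  [11] S(S(S(S(S(S(add(Z, SSZ)))))))
  [12] S^8(Z)

Term B:
  start: add(SZ, add(Z, SZ))
  [1] S(add(Z, add(Z, SZ)))
  [2] S(add(Z, SZ))
  [3] SSZ

Answer: DIFFERENT — A ⇓ S^8(Z), B ⇓ SSZ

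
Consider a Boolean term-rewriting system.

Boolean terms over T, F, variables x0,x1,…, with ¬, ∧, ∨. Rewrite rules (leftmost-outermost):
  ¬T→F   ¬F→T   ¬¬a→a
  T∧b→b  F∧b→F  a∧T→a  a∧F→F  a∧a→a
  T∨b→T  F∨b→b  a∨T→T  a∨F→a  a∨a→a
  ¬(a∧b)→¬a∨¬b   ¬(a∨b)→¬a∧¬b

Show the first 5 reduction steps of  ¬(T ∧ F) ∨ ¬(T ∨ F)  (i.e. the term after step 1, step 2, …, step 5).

Answer: after 5 steps: T

Reduction:
  start: ¬(T ∧ F) ∨ ¬(T ∨ F)
  [1] (¬T ∨ ¬F) ∨ ¬(T ∨ F)
  [2] (F ∨ ¬F) ∨ ¬(T ∨ F)
  [3] ¬F ∨ ¬(T ∨ F)
  [4] T ∨ ¬(T ∨ F)
  [5] T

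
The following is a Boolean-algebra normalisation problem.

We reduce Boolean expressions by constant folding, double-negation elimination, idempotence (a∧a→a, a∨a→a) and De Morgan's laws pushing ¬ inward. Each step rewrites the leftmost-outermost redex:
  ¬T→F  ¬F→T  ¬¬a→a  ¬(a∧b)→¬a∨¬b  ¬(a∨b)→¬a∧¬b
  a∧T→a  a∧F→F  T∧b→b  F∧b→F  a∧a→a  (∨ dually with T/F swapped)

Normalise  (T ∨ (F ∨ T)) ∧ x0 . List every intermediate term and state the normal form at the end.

Answer: normal form = x0  (in 2 steps)

Working:
  start: (T ∨ (F ∨ T)) ∧ x0
  [1] T ∧ x0
  [2] x0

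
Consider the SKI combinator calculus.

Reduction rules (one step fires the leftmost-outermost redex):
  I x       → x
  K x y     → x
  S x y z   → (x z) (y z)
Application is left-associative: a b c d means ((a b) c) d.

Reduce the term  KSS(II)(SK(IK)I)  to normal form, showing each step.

  start: KSS(II)(SK(IK)I)
  [1] S(II)(SK(IK)I)
  [2] SI(SK(IK)I)
  [3] SI(KI(IKI))
  [4] SII

Answer: normal form = SII  (in 4 steps)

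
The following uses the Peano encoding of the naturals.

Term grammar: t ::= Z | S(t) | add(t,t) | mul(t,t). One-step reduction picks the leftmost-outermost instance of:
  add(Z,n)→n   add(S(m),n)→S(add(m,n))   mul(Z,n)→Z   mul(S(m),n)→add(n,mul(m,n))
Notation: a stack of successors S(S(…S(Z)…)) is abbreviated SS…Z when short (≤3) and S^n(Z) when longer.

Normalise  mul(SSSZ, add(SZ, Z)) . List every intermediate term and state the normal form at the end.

  start: mul(SSSZ, add(SZ, Z))
  →1  add(add(SZ, Z), mul(SSZ, add(SZ, Z)))
  →2  add(S(add(Z, Z)), mul(SSZ, add(SZ, Z)))
  →3  S(add(add(Z, Z), mul(SSZ, add(SZ, Z))))
  →4  S(add(Z, mul(SSZ, add(SZ, Z))))
  →5  S(mul(SSZ, add(SZ, Z)))
  →6  S(add(add(SZ, Z), mul(SZ, add(SZ, Z))))
  →7  S(add(S(add(Z, Z)), mul(SZ, add(SZ, Z))))
  →8  S(S(add(add(Z, Z), mul(SZ, add(SZ, Z)))))
  →9  S(S(add(Z, mul(SZ, add(SZ, Z)))))
  →10  S(S(mul(SZ, add(SZ, Z))))
  →11  S(S(add(add(SZ, Z), mul(Z, add(SZ, Z)))))
  →12  S(S(add(S(add(Z, Z)), mul(Z, add(SZ, Z)))))
  →13  S(S(S(add(add(Z, Z), mul(Z, add(SZ, Z))))))
  →14  S(S(S(add(Z, mul(Z, add(SZ, Z))))))
  →15  S(S(S(mul(Z, add(SZ, Z)))))
  →16  SSSZ

Answer: normal form = SSSZ  (in 16 steps)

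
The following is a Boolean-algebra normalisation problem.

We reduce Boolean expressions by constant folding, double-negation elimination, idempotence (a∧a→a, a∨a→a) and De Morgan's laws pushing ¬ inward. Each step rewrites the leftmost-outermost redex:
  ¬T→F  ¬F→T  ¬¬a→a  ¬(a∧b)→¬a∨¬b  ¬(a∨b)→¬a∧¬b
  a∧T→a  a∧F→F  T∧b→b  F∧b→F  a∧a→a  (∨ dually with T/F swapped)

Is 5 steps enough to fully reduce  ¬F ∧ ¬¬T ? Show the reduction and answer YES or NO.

Answer: YES — reaches normal form T in 3 ≤ 5 steps

Working:
  start: ¬F ∧ ¬¬T
  →1  T ∧ ¬¬T
  →2  ¬¬T
  →3  T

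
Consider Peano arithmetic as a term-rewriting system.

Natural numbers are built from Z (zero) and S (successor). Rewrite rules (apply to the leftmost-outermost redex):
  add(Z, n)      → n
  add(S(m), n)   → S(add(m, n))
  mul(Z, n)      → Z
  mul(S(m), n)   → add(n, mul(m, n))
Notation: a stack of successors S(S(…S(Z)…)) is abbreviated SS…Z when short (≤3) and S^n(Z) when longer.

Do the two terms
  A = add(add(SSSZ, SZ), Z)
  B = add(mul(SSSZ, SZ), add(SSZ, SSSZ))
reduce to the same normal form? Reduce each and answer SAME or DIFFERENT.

Term A:
  start: add(add(SSSZ, SZ), Z)
  →1  add(S(add(SSZ, SZ)), Z)
  →2  S(add(add(SSZ, SZ), Z))
  →3  S(add(S(add(SZ, SZ)), Z))
  →4  S(S(add(add(SZ, SZ), Z)))
  →5  S(S(add(S(add(Z, SZ)), Z)))
  →6  S(S(S(add(add(Z, SZ), Z))))
  →7  S(S(S(add(SZ, Z))))
  →8  S(S(S(S(add(Z, Z)))))
  →9  S^4(Z)

Term B:
  start: add(mul(SSSZ, SZ), add(SSZ, SSSZ))
  →1  add(add(SZ, mul(SSZ, SZ)), add(SSZ, SSSZ))
  →2  add(S(add(Z, mul(SSZ, SZ))), add(SSZ, SSSZ))
  →3  S(add(add(Z, mul(SSZ, SZ)), add(SSZ, SSSZ)))
  →4  S(add(mul(SSZ, SZ), add(SSZ, SSSZ)))
  →5  S(add(add(SZ, mul(SZ, SZ)), add(SSZ, SSSZ)))
  →6  S(add(S(add(Z, mul(SZ, SZ))), add(SSZ, SSSZ)))
  →7  S(S(add(add(Z, mul(SZ, SZ)), add(SSZ, SSSZ))))
  →8  S(S(add(mul(SZ, SZ), add(SSZ, SSSZ))))
  →9  S(S(add(add(SZ, mul(Z, SZ)), add(SSZ, SSSZ))))
  →10  S(S(add(S(add(Z, mul(Z, SZ))), add(SSZ, SSSZ))))
  →11  S(S(S(add(add(Z, mul(Z, SZ)), add(SSZ, SSSZ)))))
  →12  S(S(S(add(mul(Z, SZ), add(SSZ, SSSZ)))))
  →13  S(S(S(add(Z, add(SSZ, SSSZ)))))
  →14  S(S(S(add(SSZ, SSSZ))))
  →15  S(S(S(S(add(SZ, SSSZ)))))
  →16  S(S(S(S(S(add(Z, SSSZ))))))
  →17  S^8(Z)

Answer: DIFFERENT — A ⇓ S^4(Z), B ⇓ S^8(Z)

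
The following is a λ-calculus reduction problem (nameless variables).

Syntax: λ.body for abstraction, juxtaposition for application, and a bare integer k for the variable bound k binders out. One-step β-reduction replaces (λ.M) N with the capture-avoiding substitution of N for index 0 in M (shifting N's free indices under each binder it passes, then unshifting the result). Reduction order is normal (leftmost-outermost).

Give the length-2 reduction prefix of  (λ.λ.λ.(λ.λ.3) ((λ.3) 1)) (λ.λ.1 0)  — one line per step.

  start: (λ.λ.λ.(λ.λ.3) ((λ.3) 1)) (λ.λ.1 0)
  step 1: λ.λ.(λ.λ.3) ((λ.λ.λ.1 0) 1)
  step 2: λ.λ.λ.2

Answer: after 2 steps: λ.λ.λ.2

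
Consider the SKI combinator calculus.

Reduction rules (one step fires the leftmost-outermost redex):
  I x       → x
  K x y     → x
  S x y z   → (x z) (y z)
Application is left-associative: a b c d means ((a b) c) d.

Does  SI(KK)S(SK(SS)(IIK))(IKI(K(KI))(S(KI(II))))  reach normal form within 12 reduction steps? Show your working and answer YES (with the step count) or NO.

  start: SI(KK)S(SK(SS)(IIK))(IKI(K(KI))(S(KI(II))))
  step 1: IS(KKS)(SK(SS)(IIK))(IKI(K(KI))(S(KI(II))))
  step 2: S(KKS)(SK(SS)(IIK))(IKI(K(KI))(S(KI(II))))
  step 3: KKS(IKI(K(KI))(S(KI(II))))(SK(SS)(IIK)(IKI(K(KI))(S(KI(II)))))
  step 4: K(IKI(K(KI))(S(KI(II))))(SK(SS)(IIK)(IKI(K(KI))(S(KI(II)))))
  step 5: IKI(K(KI))(S(KI(II)))
  step 6: KI(K(KI))(S(KI(II)))
  step 7: I(S(KI(II)))
  step 8: S(KI(II))
  step 9: SI

Answer: YES — reaches normal form SI in 9 ≤ 12 steps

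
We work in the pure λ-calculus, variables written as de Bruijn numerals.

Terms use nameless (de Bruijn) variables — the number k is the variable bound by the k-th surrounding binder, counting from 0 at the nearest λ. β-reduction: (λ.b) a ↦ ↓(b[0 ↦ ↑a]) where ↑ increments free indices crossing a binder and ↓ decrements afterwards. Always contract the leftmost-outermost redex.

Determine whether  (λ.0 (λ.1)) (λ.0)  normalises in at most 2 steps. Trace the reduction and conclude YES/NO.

Answer: YES — reaches normal form λ.λ.0 in 2 ≤ 2 steps

Working:
  start: (λ.0 (λ.1)) (λ.0)
  [1] (λ.0) (λ.λ.0)
  [2] λ.λ.0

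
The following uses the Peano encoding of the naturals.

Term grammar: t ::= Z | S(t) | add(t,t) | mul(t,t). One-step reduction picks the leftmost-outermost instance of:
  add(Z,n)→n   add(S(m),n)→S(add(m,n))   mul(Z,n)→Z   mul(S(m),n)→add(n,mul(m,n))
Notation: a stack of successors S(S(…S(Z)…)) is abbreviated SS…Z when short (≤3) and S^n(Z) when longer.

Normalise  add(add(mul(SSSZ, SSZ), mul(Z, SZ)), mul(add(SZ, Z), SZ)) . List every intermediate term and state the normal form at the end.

Answer: normal form = S^7(Z)  (in 34 steps)

Working:
  start: add(add(mul(SSSZ, SSZ), mul(Z, SZ)), mul(add(SZ, Z), SZ))
  step 1: add(add(add(SSZ, mul(SSZ, SSZ)), mul(Z, SZ)), mul(add(SZ, Z), SZ))
  step 2: add(add(S(add(SZ, mul(SSZ, SSZ))), mul(Z, SZ)), mul(add(SZ, Z), SZ))
  step 3: add(S(add(add(SZ, mul(SSZ, SSZ)), mul(Z, SZ))), mul(add(SZ, Z), SZ))
  step 4: S(add(add(add(SZ, mul(SSZ, SSZ)), mul(Z, SZ)), mul(add(SZ, Z), SZ)))
  step 5: S(add(add(S(add(Z, mul(SSZ, SSZ))), mul(Z, SZ)), mul(add(SZ, Z), SZ)))
  step 6: S(add(S(add(add(Z, mul(SSZ, SSZ)), mul(Z, SZ))), mul(add(SZ, Z), SZ)))
  step 7: S(S(add(add(add(Z, mul(SSZ, SSZ)), mul(Z, SZ)), mul(add(SZ, Z), SZ))))
  step 8: S(S(add(add(mul(SSZ, SSZ), mul(Z, SZ)), mul(add(SZ, Z), SZ))))
  step 9: S(S(add(add(add(SSZ, mul(SZ, SSZ)), mul(Z, SZ)), mul(add(SZ, Z), SZ))))
  step 10: S(S(add(add(S(add(SZ, mul(SZ, SSZ))), mul(Z, SZ)), mul(add(SZ, Z), SZ))))
  step 11: S(S(add(S(add(add(SZ, mul(SZ, SSZ)), mul(Z, SZ))), mul(add(SZ, Z), SZ))))
  step 12: S(S(S(add(add(add(SZ, mul(SZ, SSZ)), mul(Z, SZ)), mul(add(SZ, Z), SZ)))))
  step 13: S(S(S(add(add(S(add(Z, mul(SZ, SSZ))), mul(Z, SZ)), mul(add(SZ, Z), SZ)))))
  step 14: S(S(S(add(S(add(add(Z, mul(SZ, SSZ)), mul(Z, SZ))), mul(add(SZ, Z), SZ)))))
  step 15: S(S(S(S(add(add(add(Z, mul(SZ, SSZ)), mul(Z, SZ)), mul(add(SZ, Z), SZ))))))
  step 16: S(S(S(S(add(add(mul(SZ, SSZ), mul(Z, SZ)), mul(add(SZ, Z), SZ))))))
  step 17: S(S(S(S(add(add(add(SSZ, mul(Z, SSZ)), mul(Z, SZ)), mul(add(SZ, Z), SZ))))))
  step 18: S(S(S(S(add(add(S(add(SZ, mul(Z, SSZ))), mul(Z, SZ)), mul(add(SZ, Z), SZ))))))
  step 19: S(S(S(S(add(S(add(add(SZ, mul(Z, SSZ)), mul(Z, SZ))), mul(add(SZ, Z), SZ))))))
  step 20: S(S(S(S(S(add(add(add(SZ, mul(Z, SSZ)), mul(Z, SZ)), mul(add(SZ, Z), SZ)))))))
  step 21: S(S(S(S(S(add(add(S(add(Z, mul(Z, SSZ))), mul(Z, SZ)), mul(add(SZ, Z), SZ)))))))
  step 22: S(S(S(S(S(add(S(add(add(Z, mul(Z, SSZ)), mul(Z, SZ))), mul(add(SZ, Z), SZ)))))))
  step 23: S(S(S(S(S(S(add(add(add(Z, mul(Z, SSZ)), mul(Z, SZ)), mul(add(SZ, Z), SZ))))))))
  step 24: S(S(S(S(S(S(add(add(mul(Z, SSZ), mul(Z, SZ)), mul(add(SZ, Z), SZ))))))))
  step 25: S(S(S(S(S(S(add(add(Z, mul(Z, SZ)), mul(add(SZ, Z), SZ))))))))
  step 26: S(S(S(S(S(S(add(mul(Z, SZ), mul(add(SZ, Z), SZ))))))))
  step 27: S(S(S(S(S(S(add(Z, mul(add(SZ, Z), SZ))))))))
  step 28: S(S(S(S(S(S(mul(add(SZ, Z), SZ)))))))
  step 29: S(S(S(S(S(S(mul(S(add(Z, Z)), SZ)))))))
  step 30: S(S(S(S(S(S(add(SZ, mul(add(Z, Z), SZ))))))))
  step 31: S(S(S(S(S(S(S(add(Z, mul(add(Z, Z), SZ)))))))))
  step 32: S(S(S(S(S(S(S(mul(add(Z, Z), SZ))))))))
  step 33: S(S(S(S(S(S(S(mul(Z, SZ))))))))
  step 34: S^7(Z)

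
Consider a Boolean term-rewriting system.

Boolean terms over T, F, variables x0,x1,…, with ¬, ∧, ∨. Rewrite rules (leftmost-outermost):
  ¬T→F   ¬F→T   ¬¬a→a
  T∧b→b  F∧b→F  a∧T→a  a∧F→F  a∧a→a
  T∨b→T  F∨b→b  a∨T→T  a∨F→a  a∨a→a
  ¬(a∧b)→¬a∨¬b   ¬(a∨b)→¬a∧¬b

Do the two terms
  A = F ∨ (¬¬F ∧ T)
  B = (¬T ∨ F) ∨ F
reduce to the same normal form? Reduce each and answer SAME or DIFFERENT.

Answer: SAME — A ⇓ F, B ⇓ F

Reduction:
Term A:
  start: F ∨ (¬¬F ∧ T)
  [1] ¬¬F ∧ T
  [2] ¬¬F
  [3] F

Term B:
  start: (¬T ∨ F) ∨ F
  [1] ¬T ∨ F
  [2] ¬T
  [3] F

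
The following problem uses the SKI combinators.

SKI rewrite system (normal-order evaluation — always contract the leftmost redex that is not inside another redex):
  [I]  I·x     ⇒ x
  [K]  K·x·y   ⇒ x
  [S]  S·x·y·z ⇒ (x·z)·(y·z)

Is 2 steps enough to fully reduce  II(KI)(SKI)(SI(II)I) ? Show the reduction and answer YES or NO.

  start: II(KI)(SKI)(SI(II)I)
  [1] I(KI)(SKI)(SI(II)I)
  [2] KI(SKI)(SI(II)I)

Answer: NO — after 2 steps the term is KI(SKI)(SI(II)I), not yet normal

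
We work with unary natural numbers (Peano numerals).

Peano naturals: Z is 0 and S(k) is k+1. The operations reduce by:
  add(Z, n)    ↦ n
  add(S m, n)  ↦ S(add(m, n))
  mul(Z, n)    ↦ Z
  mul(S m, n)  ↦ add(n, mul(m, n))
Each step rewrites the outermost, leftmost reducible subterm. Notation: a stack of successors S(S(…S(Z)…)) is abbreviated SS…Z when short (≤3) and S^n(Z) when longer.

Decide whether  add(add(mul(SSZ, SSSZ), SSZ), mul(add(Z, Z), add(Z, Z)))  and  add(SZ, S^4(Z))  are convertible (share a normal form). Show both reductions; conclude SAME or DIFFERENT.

Answer: DIFFERENT — A ⇓ S^8(Z), B ⇓ S^5(Z)

Working:
Term A:
  start: add(add(mul(SSZ, SSSZ), SSZ), mul(add(Z, Z), add(Z, Z)))
  step 1: add(add(add(SSSZ, mul(SZ, SSSZ)), SSZ), mul(add(Z, Z), add(Z, Z)))
  step 2: add(add(S(add(SSZ, mul(SZ, SSSZ))), SSZ), mul(add(Z, Z), add(Z, Z)))
  step 3: add(S(add(add(SSZ, mul(SZ, SSSZ)), SSZ)), mul(add(Z, Z), add(Z, Z)))
  step 4: S(add(add(add(SSZ, mul(SZ, SSSZ)), SSZ), mul(add(Z, Z), add(Z, Z))))
  step 5: S(add(add(S(add(SZ, mul(SZ, SSSZ))), SSZ), mul(add(Z, Z), add(Z, Z))))
  step 6: S(add(S(add(add(SZ, mul(SZ, SSSZ)), SSZ)), mul(add(Z, Z), add(Z, Z))))
  step 7: S(S(add(add(add(SZ, mul(SZ, SSSZ)), SSZ), mul(add(Z, Z), add(Z, Z)))))
  step 8: S(S(add(add(S(add(Z, mul(SZ, SSSZ))), SSZ), mul(add(Z, Z), add(Z, Z)))))
  step 9: S(S(add(S(add(add(Z, mul(SZ, SSSZ)), SSZ)), mul(add(Z, Z), add(Z, Z)))))
  step 10: S(S(S(add(add(add(Z, mul(SZ, SSSZ)), SSZ), mul(add(Z, Z), add(Z, Z))))))
  step 11: S(S(S(add(add(mul(SZ, SSSZ), SSZ), mul(add(Z, Z), add(Z, Z))))))
  step 12: S(S(S(add(add(add(SSSZ, mul(Z, SSSZ)), SSZ), mul(add(Z, Z), add(Z, Z))))))
  step 13: S(S(S(add(add(S(add(SSZ, mul(Z, SSSZ))), SSZ), mul(add(Z, Z), add(Z, Z))))))
  step 14: S(S(S(add(S(add(add(SSZ, mul(Z, SSSZ)), SSZ)), mul(add(Z, Z), add(Z, Z))))))
  step 15: S(S(S(S(add(add(add(SSZ, mul(Z, SSSZ)), SSZ), mul(add(Z, Z), add(Z, Z)))))))
  step 16: S(S(S(S(add(add(S(add(SZ, mul(Z, SSSZ))), SSZ), mul(add(Z, Z), add(Z, Z)))))))
  step 17: S(S(S(S(add(S(add(add(SZ, mul(Z, SSSZ)), SSZ)), mul(add(Z, Z), add(Z, Z)))))))
  step 18: S(S(S(S(S(add(add(add(SZ, mul(Z, SSSZ)), SSZ), mul(add(Z, Z), add(Z, Z))))))))
  step 19: S(S(S(S(S(add(add(S(add(Z, mul(Z, SSSZ))), SSZ), mul(add(Z, Z), add(Z, Z))))))))
  step 20: S(S(S(S(S(add(S(add(add(Z, mul(Z, SSSZ)), SSZ)), mul(add(Z, Z), add(Z, Z))))))))
  step 21: S(S(S(S(S(S(add(add(add(Z, mul(Z, SSSZ)), SSZ), mul(add(Z, Z), add(Z, Z)))))))))
  step 22: S(S(S(S(S(S(add(add(mul(Z, SSSZ), SSZ), mul(add(Z, Z), add(Z, Z)))))))))
  step 23: S(S(S(S(S(S(add(add(Z, SSZ), mul(add(Z, Z), add(Z, Z)))))))))
  step 24: S(S(S(S(S(S(add(SSZ, mul(add(Z, Z), add(Z, Z)))))))))
  step 25: S(S(S(S(S(S(S(add(SZ, mul(add(Z, Z), add(Z, Z))))))))))
  step 26: S(S(S(S(S(S(S(S(add(Z, mul(add(Z, Z), add(Z, Z)))))))))))
  step 27: S(S(S(S(S(S(S(S(mul(add(Z, Z), add(Z, Z))))))))))
  step 28: S(S(S(S(S(S(S(S(mul(Z, add(Z, Z))))))))))
  step 29: S^8(Z)

Term B:
  start: add(SZ, S^4(Z))
  step 1: S(add(Z, S^4(Z)))
  step 2: S^5(Z)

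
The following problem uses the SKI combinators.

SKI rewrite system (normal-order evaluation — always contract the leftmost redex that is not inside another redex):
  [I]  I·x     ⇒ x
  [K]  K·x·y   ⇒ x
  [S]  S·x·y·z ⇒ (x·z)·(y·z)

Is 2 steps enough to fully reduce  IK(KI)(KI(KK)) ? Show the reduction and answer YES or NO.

  start: IK(KI)(KI(KK))
  →1  K(KI)(KI(KK))
  →2  KI

Answer: YES — reaches normal form KI in 2 ≤ 2 steps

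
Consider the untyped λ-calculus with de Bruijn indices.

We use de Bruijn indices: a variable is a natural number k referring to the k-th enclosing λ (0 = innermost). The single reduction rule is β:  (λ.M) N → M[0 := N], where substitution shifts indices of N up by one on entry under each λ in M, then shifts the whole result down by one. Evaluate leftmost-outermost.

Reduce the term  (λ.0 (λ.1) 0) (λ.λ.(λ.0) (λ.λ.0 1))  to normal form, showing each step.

  start: (λ.0 (λ.1) 0) (λ.λ.(λ.0) (λ.λ.0 1))
  [1] (λ.λ.(λ.0) (λ.λ.0 1)) (λ.λ.λ.(λ.0) (λ.λ.0 1)) (λ.λ.(λ.0) (λ.λ.0 1))
  [2] (λ.(λ.0) (λ.λ.0 1)) (λ.λ.(λ.0) (λ.λ.0 1))
  [3] (λ.0) (λ.λ.0 1)
  [4] λ.λ.0 1

Answer: normal form = λ.λ.0 1  (in 4 steps)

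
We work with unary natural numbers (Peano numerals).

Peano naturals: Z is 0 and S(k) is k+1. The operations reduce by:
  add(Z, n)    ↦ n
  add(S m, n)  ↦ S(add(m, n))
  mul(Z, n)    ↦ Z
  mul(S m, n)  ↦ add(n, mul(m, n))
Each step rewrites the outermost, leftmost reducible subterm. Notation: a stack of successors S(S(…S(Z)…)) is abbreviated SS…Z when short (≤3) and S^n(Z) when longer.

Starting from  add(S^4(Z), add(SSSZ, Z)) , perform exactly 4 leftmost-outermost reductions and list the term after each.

  start: add(S^4(Z), add(SSSZ, Z))
  [1] S(add(SSSZ, add(SSSZ, Z)))
  [2] S(S(add(SSZ, add(SSSZ, Z))))
  [3] S(S(S(add(SZ, add(SSSZ, Z)))))
  [4] S(S(S(S(add(Z, add(SSSZ, Z))))))

Answer: after 4 steps: S(S(S(S(add(Z, add(SSSZ, Z))))))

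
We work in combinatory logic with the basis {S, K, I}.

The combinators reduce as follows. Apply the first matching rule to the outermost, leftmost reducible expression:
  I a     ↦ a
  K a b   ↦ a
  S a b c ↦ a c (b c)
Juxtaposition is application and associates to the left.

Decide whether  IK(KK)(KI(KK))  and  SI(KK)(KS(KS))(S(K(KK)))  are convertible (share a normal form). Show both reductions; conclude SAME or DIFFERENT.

Term A:
  start: IK(KK)(KI(KK))
  step 1: K(KK)(KI(KK))
  step 2: KK

Term B:
  start: SI(KK)(KS(KS))(S(K(KK)))
  step 1: I(KS(KS))(KK(KS(KS)))(S(K(KK)))
  step 2: KS(KS)(KK(KS(KS)))(S(K(KK)))
  step 3: S(KK(KS(KS)))(S(K(KK)))
  step 4: SK(S(K(KK)))

Answer: DIFFERENT — A ⇓ KK, B ⇓ SK(S(K(KK)))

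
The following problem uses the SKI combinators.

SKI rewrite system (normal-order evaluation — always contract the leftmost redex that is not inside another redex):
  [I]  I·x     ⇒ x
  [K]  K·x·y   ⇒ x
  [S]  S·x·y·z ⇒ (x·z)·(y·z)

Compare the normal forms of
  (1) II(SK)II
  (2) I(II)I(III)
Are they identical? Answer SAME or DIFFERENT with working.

Answer: SAME — A ⇓ I, B ⇓ I

Derivation:
Term A:
  start: II(SK)II
  step 1: I(SK)II
  step 2: SKII
  step 3: KI(II)
  step 4: I

Term B:
  start: I(II)I(III)
  step 1: III(III)
  step 2: II(III)
  step 3: I(III)
  step 4: III
  step 5: II
  step 6: I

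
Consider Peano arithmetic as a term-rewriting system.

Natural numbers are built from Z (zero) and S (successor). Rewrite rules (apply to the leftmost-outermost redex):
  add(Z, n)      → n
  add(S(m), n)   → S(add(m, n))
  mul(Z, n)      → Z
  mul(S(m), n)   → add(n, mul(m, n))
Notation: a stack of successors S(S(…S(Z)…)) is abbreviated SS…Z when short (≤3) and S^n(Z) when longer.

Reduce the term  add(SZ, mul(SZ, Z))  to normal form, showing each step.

  start: add(SZ, mul(SZ, Z))
  step 1: S(add(Z, mul(SZ, Z)))
  step 2: S(mul(SZ, Z))
  step 3: S(add(Z, mul(Z, Z)))
  step 4: S(mul(Z, Z))
  step 5: SZ

Answer: normal form = SZ  (in 5 steps)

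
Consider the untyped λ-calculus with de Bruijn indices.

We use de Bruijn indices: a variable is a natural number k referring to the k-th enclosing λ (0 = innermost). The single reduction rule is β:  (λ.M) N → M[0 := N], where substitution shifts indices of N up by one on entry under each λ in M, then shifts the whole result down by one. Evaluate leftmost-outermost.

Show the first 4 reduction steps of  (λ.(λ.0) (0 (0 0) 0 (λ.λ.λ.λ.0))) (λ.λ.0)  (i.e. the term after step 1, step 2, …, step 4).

  start: (λ.(λ.0) (0 (0 0) 0 (λ.λ.λ.λ.0))) (λ.λ.0)
  step 1: (λ.0) ((λ.λ.0) ((λ.λ.0) (λ.λ.0)) (λ.λ.0) (λ.λ.λ.λ.0))
  step 2: (λ.λ.0) ((λ.λ.0) (λ.λ.0)) (λ.λ.0) (λ.λ.λ.λ.0)
  step 3: (λ.0) (λ.λ.0) (λ.λ.λ.λ.0)
  step 4: (λ.λ.0) (λ.λ.λ.λ.0)

Answer: after 4 steps: (λ.λ.0) (λ.λ.λ.λ.0)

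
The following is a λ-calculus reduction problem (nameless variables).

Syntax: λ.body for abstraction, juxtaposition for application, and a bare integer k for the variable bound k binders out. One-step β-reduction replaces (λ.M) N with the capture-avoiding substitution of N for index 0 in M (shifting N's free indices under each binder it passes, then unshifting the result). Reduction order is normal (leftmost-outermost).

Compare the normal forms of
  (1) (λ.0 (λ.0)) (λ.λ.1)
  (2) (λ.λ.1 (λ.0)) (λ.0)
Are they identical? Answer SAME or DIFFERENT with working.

Answer: SAME — A ⇓ λ.λ.0, B ⇓ λ.λ.0

Working:
Term A:
  start: (λ.0 (λ.0)) (λ.λ.1)
  →1  (λ.λ.1) (λ.0)
  →2  λ.λ.0

Term B:
  start: (λ.λ.1 (λ.0)) (λ.0)
  →1  λ.(λ.0) (λ.0)
  →2  λ.λ.0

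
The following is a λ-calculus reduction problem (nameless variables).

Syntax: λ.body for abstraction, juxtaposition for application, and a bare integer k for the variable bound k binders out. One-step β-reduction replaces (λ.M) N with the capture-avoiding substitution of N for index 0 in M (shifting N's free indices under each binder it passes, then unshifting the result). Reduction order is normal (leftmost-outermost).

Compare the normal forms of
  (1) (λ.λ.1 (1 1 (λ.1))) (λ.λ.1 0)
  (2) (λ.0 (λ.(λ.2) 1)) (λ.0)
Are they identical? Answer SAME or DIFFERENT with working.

Answer: DIFFERENT — A ⇓ λ.λ.1, B ⇓ λ.λ.0

Derivation:
Term A:
  start: (λ.λ.1 (1 1 (λ.1))) (λ.λ.1 0)
  [1] λ.(λ.λ.1 0) ((λ.λ.1 0) (λ.λ.1 0) (λ.1))
  [2] λ.λ.(λ.λ.1 0) (λ.λ.1 0) (λ.2) 0
  [3] λ.λ.(λ.(λ.λ.1 0) 0) (λ.2) 0
  [4] λ.λ.(λ.λ.1 0) (λ.2) 0
  [5] λ.λ.(λ.(λ.3) 0) 0
  [6] λ.λ.(λ.2) 0
  [7] λ.λ.1

Term B:
  start: (λ.0 (λ.(λ.2) 1)) (λ.0)
  [1] (λ.0) (λ.(λ.λ.0) (λ.0))
  [2] λ.(λ.λ.0) (λ.0)
  [3] λ.λ.0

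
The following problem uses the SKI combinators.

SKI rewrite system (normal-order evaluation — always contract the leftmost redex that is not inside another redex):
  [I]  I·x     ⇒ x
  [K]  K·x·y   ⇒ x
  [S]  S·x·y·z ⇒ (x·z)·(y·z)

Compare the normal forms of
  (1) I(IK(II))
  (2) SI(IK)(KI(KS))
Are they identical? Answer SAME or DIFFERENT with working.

Answer: SAME — A ⇓ KI, B ⇓ KI

Reduction:
Term A:
  start: I(IK(II))
  →1  IK(II)
  →2  K(II)
  →3  KI

Term B:
  start: SI(IK)(KI(KS))
  →1  I(KI(KS))(IK(KI(KS)))
  →2  KI(KS)(IK(KI(KS)))
  →3  I(IK(KI(KS)))
  →4  IK(KI(KS))
  →5  K(KI(KS))
  →6  KI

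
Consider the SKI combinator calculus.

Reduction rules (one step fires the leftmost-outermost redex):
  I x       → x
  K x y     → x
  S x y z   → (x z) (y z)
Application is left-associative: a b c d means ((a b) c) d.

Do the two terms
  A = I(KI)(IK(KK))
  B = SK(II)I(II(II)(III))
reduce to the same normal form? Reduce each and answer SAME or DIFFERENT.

Term A:
  start: I(KI)(IK(KK))
  step 1: KI(IK(KK))
  step 2: I

Term B:
  start: SK(II)I(II(II)(III))
  step 1: KI(III)(II(II)(III))
  step 2: I(II(II)(III))
  step 3: II(II)(III)
  step 4: I(II)(III)
  step 5: II(III)
  step 6: I(III)
  step 7: III
  step 8: II
  step 9: I

Answer: SAME — A ⇓ I, B ⇓ I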